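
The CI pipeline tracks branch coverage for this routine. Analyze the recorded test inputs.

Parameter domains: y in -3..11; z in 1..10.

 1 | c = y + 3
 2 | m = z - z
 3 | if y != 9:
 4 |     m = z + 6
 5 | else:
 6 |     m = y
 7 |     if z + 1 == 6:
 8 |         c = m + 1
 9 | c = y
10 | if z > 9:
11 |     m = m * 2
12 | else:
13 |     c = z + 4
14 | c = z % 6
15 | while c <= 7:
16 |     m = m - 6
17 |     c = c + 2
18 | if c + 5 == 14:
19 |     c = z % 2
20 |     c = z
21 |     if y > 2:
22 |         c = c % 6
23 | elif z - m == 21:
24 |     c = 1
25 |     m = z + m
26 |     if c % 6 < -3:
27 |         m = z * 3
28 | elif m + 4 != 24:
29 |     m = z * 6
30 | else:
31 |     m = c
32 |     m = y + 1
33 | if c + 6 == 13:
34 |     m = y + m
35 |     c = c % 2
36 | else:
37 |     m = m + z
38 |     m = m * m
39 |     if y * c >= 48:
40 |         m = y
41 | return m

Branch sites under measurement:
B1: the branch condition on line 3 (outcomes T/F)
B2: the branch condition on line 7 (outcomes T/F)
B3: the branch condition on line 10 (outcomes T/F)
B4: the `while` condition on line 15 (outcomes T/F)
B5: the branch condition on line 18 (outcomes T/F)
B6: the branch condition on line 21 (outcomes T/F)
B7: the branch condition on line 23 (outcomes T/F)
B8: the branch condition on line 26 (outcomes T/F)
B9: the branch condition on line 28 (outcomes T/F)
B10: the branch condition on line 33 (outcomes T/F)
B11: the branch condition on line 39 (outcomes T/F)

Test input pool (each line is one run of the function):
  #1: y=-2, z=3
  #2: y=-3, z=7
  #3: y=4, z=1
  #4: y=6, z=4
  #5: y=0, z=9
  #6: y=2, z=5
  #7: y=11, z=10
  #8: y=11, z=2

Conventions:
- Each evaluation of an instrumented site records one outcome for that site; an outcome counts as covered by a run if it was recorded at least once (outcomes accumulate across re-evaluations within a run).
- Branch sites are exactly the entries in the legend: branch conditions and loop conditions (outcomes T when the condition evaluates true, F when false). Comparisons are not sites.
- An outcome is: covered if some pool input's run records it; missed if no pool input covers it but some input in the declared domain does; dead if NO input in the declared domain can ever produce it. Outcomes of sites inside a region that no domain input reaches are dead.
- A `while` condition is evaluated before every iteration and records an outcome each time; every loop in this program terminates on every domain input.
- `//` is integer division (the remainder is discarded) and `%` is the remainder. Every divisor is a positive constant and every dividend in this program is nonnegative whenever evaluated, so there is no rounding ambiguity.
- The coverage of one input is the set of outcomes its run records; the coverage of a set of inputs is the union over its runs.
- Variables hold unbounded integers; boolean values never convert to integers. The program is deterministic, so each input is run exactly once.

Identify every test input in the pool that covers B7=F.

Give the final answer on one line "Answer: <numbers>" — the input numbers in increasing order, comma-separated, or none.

input #1 (y=-2, z=3): does not produce B7=F
input #2 (y=-3, z=7): does not produce B7=F
input #3 (y=4, z=1): does not produce B7=F
input #4 (y=6, z=4): produces B7=F
input #5 (y=0, z=9): does not produce B7=F
input #6 (y=2, z=5): does not produce B7=F
input #7 (y=11, z=10): produces B7=F
input #8 (y=11, z=2): produces B7=F

Answer: 4, 7, 8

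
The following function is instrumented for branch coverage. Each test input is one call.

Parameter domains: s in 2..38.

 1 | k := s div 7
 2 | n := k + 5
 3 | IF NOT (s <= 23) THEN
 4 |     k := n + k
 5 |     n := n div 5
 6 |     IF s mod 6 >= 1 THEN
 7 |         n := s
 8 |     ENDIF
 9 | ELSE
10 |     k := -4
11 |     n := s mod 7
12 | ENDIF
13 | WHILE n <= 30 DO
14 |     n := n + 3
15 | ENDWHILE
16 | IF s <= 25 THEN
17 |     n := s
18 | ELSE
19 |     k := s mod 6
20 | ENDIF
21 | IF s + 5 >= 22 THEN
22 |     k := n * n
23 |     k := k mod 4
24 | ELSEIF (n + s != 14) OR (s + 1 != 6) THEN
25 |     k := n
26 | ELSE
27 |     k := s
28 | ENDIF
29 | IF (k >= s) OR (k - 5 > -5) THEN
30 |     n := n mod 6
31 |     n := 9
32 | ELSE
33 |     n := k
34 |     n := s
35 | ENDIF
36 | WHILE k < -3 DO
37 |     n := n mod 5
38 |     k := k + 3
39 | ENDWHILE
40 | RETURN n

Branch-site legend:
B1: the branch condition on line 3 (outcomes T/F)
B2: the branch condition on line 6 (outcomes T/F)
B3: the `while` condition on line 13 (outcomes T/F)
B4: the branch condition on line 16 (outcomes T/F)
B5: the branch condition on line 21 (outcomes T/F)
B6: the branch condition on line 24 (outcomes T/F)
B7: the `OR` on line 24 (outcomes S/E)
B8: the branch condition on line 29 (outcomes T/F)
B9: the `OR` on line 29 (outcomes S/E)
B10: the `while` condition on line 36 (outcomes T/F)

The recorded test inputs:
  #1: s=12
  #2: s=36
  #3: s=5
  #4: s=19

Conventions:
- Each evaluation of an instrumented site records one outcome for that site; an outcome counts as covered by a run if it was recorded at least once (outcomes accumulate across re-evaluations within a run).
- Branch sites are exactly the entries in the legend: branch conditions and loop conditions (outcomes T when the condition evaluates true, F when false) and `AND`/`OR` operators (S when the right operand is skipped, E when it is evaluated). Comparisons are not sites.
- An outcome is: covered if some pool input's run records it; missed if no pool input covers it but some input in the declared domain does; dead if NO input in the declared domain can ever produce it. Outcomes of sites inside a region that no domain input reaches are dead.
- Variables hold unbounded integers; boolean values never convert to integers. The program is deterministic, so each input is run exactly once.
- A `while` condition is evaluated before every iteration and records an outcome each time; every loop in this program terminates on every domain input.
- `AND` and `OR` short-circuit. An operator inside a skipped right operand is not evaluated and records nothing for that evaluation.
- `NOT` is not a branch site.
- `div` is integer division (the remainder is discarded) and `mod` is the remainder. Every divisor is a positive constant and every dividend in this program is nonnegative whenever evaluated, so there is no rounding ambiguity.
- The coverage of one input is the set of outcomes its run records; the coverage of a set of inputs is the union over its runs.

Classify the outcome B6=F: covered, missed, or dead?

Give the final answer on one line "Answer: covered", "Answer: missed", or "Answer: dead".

no pool input records B6=F
checking all 37 inputs in the declared domain: B6=F is never recorded -> dead

Answer: dead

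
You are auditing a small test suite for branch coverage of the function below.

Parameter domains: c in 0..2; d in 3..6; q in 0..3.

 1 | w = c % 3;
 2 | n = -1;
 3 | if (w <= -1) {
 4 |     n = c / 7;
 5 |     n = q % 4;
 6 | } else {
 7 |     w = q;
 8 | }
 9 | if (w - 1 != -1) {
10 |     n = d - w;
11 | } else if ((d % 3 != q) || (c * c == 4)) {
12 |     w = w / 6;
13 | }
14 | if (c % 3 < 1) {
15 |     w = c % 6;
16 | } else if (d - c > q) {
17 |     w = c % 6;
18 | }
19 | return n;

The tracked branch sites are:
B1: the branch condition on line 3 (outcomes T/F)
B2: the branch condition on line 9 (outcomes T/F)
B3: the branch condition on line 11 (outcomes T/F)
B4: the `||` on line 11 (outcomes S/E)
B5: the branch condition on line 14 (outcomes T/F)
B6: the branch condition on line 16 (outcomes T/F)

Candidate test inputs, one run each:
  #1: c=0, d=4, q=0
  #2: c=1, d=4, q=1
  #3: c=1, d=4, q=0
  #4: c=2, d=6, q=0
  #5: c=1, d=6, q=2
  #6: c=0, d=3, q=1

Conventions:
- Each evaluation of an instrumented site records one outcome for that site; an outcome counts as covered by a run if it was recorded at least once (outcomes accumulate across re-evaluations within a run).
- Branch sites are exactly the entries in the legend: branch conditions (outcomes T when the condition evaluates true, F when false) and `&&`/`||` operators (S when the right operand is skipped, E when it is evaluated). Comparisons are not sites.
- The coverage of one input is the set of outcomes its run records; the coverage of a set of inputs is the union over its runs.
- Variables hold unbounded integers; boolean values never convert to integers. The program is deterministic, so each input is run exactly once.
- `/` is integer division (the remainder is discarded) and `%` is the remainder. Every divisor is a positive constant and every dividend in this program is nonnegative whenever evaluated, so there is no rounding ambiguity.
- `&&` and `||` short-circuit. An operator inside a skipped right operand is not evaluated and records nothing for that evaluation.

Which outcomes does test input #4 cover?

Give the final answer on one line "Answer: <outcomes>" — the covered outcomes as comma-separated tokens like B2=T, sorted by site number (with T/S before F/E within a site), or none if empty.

Simulating input #4 (c=2, d=6, q=0) step by step:
  B1->F, B2->F, B4->E, B3->T, B5->F, B6->T
distinct outcomes covered: B1=F, B2=F, B3=T, B4=E, B5=F, B6=T

Answer: B1=F, B2=F, B3=T, B4=E, B5=F, B6=T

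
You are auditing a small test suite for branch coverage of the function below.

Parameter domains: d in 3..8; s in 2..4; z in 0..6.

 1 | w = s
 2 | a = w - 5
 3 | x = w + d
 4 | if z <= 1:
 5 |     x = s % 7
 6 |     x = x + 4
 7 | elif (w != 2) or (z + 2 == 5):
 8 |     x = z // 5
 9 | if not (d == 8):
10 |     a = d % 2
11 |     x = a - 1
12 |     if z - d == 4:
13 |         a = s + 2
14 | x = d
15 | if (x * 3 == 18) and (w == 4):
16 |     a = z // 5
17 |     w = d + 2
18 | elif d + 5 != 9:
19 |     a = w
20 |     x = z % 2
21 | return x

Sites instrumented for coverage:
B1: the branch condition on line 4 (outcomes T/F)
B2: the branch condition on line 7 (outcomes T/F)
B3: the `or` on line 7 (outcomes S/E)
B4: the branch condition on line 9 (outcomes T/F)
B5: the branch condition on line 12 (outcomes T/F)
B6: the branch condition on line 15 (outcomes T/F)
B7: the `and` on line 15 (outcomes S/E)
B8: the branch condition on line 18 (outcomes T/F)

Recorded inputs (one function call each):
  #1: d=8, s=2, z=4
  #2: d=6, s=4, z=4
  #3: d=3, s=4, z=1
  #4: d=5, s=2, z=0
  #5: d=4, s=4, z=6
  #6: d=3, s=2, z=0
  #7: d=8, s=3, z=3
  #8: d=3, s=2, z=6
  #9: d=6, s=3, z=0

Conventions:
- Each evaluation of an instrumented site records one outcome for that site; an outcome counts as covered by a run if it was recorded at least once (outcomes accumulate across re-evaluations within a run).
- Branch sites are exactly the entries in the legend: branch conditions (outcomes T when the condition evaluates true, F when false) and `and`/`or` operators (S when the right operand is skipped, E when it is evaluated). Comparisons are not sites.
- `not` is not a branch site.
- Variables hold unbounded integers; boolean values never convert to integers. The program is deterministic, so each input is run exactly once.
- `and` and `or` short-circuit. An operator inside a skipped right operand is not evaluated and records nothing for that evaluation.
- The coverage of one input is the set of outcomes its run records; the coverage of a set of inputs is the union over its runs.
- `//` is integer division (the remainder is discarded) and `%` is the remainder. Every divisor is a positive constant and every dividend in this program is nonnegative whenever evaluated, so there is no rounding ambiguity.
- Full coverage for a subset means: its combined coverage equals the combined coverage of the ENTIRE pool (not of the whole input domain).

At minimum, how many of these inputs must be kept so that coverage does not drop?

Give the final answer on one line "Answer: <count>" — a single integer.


run #1 (d=8, s=2, z=4) runs B1->F, B3->E, B2->F, B4->F, B7->S, B6->F, B8->T; records B1=F, B2=F, B3=E, B4=F, B6=F, B7=S, B8=T
run #2 (d=6, s=4, z=4) runs B1->F, B3->S, B2->T, B4->T, B5->F, B7->E, B6->T; records B1=F, B2=T, B3=S, B4=T, B5=F, B6=T, B7=E
run #3 (d=3, s=4, z=1) runs B1->T, B4->T, B5->F, B7->S, B6->F, B8->T; records B1=T, B4=T, B5=F, B6=F, B7=S, B8=T
run #4 (d=5, s=2, z=0) runs B1->T, B4->T, B5->F, B7->S, B6->F, B8->T; records B1=T, B4=T, B5=F, B6=F, B7=S, B8=T
run #5 (d=4, s=4, z=6) runs B1->F, B3->S, B2->T, B4->T, B5->F, B7->S, B6->F, B8->F; records B1=F, B2=T, B3=S, B4=T, B5=F, B6=F, B7=S, B8=F
run #6 (d=3, s=2, z=0) runs B1->T, B4->T, B5->F, B7->S, B6->F, B8->T; records B1=T, B4=T, B5=F, B6=F, B7=S, B8=T
run #7 (d=8, s=3, z=3) runs B1->F, B3->S, B2->T, B4->F, B7->S, B6->F, B8->T; records B1=F, B2=T, B3=S, B4=F, B6=F, B7=S, B8=T
run #8 (d=3, s=2, z=6) runs B1->F, B3->E, B2->F, B4->T, B5->F, B7->S, B6->F, B8->T; records B1=F, B2=F, B3=E, B4=T, B5=F, B6=F, B7=S, B8=T
run #9 (d=6, s=3, z=0) runs B1->T, B4->T, B5->F, B7->E, B6->F, B8->T; records B1=T, B4=T, B5=F, B6=F, B7=E, B8=T
together the pool reaches 15 outcomes: B1=T, B1=F, B2=T, B2=F, B3=S, B3=E, B4=T, B4=F, B5=F, B6=T, B6=F, B7=S, B7=E, B8=T, B8=F
checked all size-1 subsets: none covers 15 outcomes (max 8/15)
checked all size-2 subsets: none covers 15 outcomes (max 13/15)
checked all size-3 subsets: none covers 15 outcomes (max 14/15)
the canonical winner is {1, 2, 3, 5}: size 4, full 15-outcome coverage, earliest index list among size-4 covers
Answer: 4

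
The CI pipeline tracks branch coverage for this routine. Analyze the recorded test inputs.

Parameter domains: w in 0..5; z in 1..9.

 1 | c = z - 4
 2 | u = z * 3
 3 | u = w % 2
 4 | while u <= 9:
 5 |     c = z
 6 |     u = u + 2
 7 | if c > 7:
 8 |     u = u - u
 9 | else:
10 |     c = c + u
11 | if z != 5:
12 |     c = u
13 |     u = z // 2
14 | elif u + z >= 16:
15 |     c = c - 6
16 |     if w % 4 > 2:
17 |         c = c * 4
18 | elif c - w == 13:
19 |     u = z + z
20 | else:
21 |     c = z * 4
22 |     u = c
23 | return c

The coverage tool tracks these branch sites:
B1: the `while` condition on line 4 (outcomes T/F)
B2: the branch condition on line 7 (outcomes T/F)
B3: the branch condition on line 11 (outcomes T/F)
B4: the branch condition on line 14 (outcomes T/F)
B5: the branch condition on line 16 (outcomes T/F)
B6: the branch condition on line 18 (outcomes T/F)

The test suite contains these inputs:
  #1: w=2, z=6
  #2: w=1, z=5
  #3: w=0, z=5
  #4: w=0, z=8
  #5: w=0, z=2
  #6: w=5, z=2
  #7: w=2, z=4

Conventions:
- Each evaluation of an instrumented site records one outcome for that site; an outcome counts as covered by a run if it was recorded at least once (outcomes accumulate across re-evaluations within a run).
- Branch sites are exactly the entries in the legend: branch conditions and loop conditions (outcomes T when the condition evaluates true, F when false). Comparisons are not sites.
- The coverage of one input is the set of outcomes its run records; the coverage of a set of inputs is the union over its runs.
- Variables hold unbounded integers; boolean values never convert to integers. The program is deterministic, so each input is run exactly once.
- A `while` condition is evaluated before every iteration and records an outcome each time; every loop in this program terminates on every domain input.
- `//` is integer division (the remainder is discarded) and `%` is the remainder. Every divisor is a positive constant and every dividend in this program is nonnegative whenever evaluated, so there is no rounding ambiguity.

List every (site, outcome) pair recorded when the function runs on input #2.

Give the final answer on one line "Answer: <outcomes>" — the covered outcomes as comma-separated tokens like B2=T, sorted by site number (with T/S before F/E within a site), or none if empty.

Event log for input #2 (w=1, z=5):
  B1->T, B1->T, B1->T, B1->T, B1->T, B1->F, B2->F, B3->F, B4->T, B5->F
as a set, this run covers: B1=T, B1=F, B2=F, B3=F, B4=T, B5=F

Answer: B1=T, B1=F, B2=F, B3=F, B4=T, B5=F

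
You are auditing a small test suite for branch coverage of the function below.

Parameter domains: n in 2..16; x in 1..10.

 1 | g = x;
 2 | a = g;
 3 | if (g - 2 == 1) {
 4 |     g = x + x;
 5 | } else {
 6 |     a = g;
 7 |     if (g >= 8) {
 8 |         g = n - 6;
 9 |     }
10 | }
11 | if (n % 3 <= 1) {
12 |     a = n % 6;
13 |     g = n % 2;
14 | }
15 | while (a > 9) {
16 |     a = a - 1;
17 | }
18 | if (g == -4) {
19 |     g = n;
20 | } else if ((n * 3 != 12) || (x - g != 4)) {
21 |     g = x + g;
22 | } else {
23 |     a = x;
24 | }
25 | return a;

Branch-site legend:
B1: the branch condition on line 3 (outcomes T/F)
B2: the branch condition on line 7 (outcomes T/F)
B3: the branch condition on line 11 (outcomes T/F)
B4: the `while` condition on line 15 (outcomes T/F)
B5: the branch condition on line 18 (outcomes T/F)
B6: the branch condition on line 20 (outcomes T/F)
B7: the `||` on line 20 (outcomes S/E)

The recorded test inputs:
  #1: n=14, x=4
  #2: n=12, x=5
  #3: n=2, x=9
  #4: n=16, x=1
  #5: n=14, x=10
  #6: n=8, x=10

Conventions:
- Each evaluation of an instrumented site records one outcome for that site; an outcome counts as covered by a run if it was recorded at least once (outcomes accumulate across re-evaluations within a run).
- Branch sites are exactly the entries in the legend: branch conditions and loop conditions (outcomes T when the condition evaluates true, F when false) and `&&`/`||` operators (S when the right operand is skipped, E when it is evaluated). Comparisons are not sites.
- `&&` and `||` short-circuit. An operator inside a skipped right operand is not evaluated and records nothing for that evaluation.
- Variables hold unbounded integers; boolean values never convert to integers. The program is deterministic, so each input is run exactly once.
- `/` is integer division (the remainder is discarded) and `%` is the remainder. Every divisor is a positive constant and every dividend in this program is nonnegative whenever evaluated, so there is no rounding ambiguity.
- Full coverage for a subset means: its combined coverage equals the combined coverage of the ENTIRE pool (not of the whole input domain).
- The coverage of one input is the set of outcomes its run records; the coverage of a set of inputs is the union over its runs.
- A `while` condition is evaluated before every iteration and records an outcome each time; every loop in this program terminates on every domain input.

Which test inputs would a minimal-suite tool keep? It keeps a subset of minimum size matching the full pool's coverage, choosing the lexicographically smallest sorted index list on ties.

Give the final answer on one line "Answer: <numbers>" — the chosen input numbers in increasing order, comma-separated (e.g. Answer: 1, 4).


input #1, n=14, x=4: events B1->F, B2->F, B3->F, B4->F, B5->F, B7->S, B6->T; outcomes B1=F, B2=F, B3=F, B4=F, B5=F, B6=T, B7=S
input #2, n=12, x=5: events B1->F, B2->F, B3->T, B4->F, B5->F, B7->S, B6->T; outcomes B1=F, B2=F, B3=T, B4=F, B5=F, B6=T, B7=S
input #3, n=2, x=9: events B1->F, B2->T, B3->F, B4->F, B5->T; outcomes B1=F, B2=T, B3=F, B4=F, B5=T
input #4, n=16, x=1: events B1->F, B2->F, B3->T, B4->F, B5->F, B7->S, B6->T; outcomes B1=F, B2=F, B3=T, B4=F, B5=F, B6=T, B7=S
input #5, n=14, x=10: events B1->F, B2->T, B3->F, B4->T, B4->F, B5->F, B7->S, B6->T; outcomes B1=F, B2=T, B3=F, B4=T, B4=F, B5=F, B6=T, B7=S
input #6, n=8, x=10: events B1->F, B2->T, B3->F, B4->T, B4->F, B5->F, B7->S, B6->T; outcomes B1=F, B2=T, B3=F, B4=T, B4=F, B5=F, B6=T, B7=S
pool-wide coverage (11 outcomes): B1=F, B2=T, B2=F, B3=T, B3=F, B4=T, B4=F, B5=T, B5=F, B6=T, B7=S
size 1 is not enough: best union over all size-1 subsets is 8/11
size 2 is not enough: best union over all size-2 subsets is 10/11
inputs {2, 3, 5} (size 3) cover everything; no size-3 subset with a lexicographically smaller index list covers all 11
Answer: 2, 3, 5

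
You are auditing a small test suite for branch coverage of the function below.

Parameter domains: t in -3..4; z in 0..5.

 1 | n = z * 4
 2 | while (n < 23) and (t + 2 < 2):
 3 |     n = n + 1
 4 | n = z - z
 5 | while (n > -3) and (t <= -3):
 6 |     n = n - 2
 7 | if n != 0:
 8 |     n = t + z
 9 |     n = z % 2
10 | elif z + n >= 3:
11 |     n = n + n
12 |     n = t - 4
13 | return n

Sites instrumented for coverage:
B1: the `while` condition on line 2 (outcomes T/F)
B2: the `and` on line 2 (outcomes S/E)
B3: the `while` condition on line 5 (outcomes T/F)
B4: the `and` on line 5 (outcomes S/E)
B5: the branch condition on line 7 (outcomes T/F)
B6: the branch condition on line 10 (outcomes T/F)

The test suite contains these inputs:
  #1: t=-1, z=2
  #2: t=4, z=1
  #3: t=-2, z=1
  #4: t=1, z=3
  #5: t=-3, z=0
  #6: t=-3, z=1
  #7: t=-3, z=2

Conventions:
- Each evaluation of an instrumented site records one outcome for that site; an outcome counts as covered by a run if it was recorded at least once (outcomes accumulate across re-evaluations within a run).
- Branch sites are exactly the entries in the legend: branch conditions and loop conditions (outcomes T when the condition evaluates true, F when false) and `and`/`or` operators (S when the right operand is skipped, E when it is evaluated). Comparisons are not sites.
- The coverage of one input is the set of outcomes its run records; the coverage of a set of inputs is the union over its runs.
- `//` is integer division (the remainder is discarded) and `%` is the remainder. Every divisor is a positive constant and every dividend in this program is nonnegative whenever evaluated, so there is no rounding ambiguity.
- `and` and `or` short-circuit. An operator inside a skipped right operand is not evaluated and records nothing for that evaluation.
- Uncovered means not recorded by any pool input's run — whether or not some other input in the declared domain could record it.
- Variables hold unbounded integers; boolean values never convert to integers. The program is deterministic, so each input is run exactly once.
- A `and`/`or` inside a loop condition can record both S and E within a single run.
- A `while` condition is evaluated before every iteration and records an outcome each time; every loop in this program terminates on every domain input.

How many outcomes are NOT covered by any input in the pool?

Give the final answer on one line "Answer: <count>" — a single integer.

input #1, t=-1, z=2: events B2->E, B1->T, B2->E, B1->T, B2->E, B1->T, B2->E, B1->T, B2->E, B1->T, B2->E, B1->T, B2->E, B1->T, ...; outcomes B1=T, B1=F, B2=S, B2=E, B3=F, B4=E, B5=F, B6=F
input #2, t=4, z=1: events B2->E, B1->F, B4->E, B3->F, B5->F, B6->F; outcomes B1=F, B2=E, B3=F, B4=E, B5=F, B6=F
input #3, t=-2, z=1: events B2->E, B1->T, B2->E, B1->T, B2->E, B1->T, B2->E, B1->T, B2->E, B1->T, B2->E, B1->T, B2->E, B1->T, ...; outcomes B1=T, B1=F, B2=S, B2=E, B3=F, B4=E, B5=F, B6=F
input #4, t=1, z=3: events B2->E, B1->F, B4->E, B3->F, B5->F, B6->T; outcomes B1=F, B2=E, B3=F, B4=E, B5=F, B6=T
input #5, t=-3, z=0: events B2->E, B1->T, B2->E, B1->T, B2->E, B1->T, B2->E, B1->T, B2->E, B1->T, B2->E, B1->T, B2->E, B1->T, ...; outcomes B1=T, B1=F, B2=S, B2=E, B3=T, B3=F, B4=S, B4=E, B5=T
input #6, t=-3, z=1: events B2->E, B1->T, B2->E, B1->T, B2->E, B1->T, B2->E, B1->T, B2->E, B1->T, B2->E, B1->T, B2->E, B1->T, ...; outcomes B1=T, B1=F, B2=S, B2=E, B3=T, B3=F, B4=S, B4=E, B5=T
input #7, t=-3, z=2: events B2->E, B1->T, B2->E, B1->T, B2->E, B1->T, B2->E, B1->T, B2->E, B1->T, B2->E, B1->T, B2->E, B1->T, ...; outcomes B1=T, B1=F, B2=S, B2=E, B3=T, B3=F, B4=S, B4=E, B5=T
union over the pool: B1=T, B1=F, B2=S, B2=E, B3=T, B3=F, B4=S, B4=E, B5=T, B5=F, B6=T, B6=F
uncovered (0 of 12): none

Answer: 0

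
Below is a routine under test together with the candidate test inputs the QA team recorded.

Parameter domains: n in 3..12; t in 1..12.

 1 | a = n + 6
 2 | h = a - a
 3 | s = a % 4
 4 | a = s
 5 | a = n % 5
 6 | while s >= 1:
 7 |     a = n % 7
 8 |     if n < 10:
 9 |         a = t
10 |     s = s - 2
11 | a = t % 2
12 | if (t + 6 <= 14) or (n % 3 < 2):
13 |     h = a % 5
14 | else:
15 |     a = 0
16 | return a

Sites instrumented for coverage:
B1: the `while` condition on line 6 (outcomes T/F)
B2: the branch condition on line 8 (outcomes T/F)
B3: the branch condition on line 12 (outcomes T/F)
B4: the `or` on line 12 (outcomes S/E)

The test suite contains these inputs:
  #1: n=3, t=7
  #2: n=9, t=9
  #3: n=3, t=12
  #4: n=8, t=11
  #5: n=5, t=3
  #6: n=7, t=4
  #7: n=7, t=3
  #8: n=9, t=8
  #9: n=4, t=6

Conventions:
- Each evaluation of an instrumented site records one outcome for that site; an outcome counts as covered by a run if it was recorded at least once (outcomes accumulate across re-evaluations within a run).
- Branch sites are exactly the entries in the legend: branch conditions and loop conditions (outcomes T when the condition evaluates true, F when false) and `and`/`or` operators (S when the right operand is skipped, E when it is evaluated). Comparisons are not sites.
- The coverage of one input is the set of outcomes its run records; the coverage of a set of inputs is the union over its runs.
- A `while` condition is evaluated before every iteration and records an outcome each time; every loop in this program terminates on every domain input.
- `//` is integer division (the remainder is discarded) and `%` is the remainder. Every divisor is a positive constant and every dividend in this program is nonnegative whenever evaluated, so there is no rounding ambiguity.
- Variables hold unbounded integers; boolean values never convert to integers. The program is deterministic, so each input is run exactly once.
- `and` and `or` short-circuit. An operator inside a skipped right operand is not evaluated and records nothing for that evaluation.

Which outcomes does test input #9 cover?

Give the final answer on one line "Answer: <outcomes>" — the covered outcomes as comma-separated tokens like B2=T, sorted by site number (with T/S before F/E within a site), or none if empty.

Simulating input #9 (n=4, t=6) step by step:
  B1->T, B2->T, B1->F, B4->S, B3->T
collecting distinct outcomes: B1=T, B1=F, B2=T, B3=T, B4=S

Answer: B1=T, B1=F, B2=T, B3=T, B4=S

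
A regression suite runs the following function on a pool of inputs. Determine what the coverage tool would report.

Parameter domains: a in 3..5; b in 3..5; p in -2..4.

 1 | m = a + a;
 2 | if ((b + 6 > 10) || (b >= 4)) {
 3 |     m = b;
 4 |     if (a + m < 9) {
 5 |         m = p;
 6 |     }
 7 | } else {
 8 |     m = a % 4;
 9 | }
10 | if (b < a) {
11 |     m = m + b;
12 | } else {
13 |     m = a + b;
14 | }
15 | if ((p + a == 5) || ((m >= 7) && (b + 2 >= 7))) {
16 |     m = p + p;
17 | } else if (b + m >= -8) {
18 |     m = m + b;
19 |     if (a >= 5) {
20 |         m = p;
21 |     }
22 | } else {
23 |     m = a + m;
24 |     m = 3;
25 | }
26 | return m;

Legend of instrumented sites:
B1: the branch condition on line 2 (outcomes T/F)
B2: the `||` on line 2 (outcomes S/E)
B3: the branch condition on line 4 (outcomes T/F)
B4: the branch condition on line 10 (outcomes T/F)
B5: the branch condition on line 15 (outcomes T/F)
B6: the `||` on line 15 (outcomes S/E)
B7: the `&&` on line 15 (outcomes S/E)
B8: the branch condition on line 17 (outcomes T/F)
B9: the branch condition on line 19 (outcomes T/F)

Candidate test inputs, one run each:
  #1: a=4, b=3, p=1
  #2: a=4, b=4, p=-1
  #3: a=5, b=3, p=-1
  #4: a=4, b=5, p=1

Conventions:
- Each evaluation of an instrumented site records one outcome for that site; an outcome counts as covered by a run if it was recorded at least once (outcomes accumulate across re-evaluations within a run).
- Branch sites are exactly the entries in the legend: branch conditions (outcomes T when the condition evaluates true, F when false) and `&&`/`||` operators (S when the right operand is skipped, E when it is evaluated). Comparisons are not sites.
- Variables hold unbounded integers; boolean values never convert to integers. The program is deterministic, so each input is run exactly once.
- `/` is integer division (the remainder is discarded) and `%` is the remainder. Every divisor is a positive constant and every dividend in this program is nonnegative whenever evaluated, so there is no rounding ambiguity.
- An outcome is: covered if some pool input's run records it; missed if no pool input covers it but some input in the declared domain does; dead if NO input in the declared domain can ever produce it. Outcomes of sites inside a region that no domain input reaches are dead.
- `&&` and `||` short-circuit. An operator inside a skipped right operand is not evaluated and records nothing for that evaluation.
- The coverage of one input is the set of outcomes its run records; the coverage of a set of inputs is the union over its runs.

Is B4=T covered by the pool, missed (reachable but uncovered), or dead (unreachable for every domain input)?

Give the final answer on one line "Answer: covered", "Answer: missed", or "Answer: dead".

B4=T is recorded by pool input(s) 1, 3 -> covered

Answer: covered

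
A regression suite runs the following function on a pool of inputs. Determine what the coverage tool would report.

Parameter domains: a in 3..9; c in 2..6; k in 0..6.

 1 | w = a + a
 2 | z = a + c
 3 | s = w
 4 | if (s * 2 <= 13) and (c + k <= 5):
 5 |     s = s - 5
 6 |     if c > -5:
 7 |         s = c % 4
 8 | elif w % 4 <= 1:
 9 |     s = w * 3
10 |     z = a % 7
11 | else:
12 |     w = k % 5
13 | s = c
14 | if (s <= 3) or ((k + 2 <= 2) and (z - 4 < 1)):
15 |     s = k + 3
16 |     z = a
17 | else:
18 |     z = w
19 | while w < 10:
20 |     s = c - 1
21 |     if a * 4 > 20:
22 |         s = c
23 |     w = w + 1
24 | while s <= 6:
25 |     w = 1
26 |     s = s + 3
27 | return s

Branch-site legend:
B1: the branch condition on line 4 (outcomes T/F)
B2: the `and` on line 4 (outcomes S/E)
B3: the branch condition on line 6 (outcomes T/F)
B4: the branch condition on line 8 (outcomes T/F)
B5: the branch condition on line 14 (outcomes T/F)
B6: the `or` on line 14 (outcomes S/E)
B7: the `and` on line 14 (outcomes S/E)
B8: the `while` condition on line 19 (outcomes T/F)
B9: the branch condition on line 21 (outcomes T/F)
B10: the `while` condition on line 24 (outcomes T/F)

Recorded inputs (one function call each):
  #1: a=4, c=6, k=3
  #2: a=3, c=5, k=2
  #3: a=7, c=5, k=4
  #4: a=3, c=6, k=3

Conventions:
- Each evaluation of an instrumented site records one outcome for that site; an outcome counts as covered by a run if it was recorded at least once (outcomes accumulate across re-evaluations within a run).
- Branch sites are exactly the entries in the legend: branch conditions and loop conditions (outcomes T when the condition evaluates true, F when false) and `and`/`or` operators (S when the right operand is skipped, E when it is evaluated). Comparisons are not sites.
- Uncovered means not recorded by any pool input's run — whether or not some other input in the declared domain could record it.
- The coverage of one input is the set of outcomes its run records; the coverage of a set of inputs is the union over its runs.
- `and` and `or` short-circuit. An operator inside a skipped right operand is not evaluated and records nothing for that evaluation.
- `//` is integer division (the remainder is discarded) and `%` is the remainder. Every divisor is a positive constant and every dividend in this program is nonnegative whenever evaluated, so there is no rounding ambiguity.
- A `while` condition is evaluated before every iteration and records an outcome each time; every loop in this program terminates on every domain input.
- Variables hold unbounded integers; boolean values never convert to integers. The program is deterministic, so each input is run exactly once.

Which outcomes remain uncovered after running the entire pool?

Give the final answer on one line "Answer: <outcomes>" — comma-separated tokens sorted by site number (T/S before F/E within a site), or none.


run #1 (a=4, c=6, k=3) runs B2->S, B1->F, B4->T, B6->E, B7->S, B5->F, B8->T, B9->F, B8->T, B9->F, B8->F, B10->T, B10->F; records B1=F, B2=S, B4=T, B5=F, B6=E, B7=S, B8=T, B8=F, B9=F, B10=T, B10=F
run #2 (a=3, c=5, k=2) runs B2->E, B1->F, B4->F, B6->E, B7->S, B5->F, B8->T, B9->F, B8->T, B9->F, B8->T, B9->F, B8->T, B9->F, ...; records B1=F, B2=E, B4=F, B5=F, B6=E, B7=S, B8=T, B8=F, B9=F, B10=T, B10=F
run #3 (a=7, c=5, k=4) runs B2->S, B1->F, B4->F, B6->E, B7->S, B5->F, B8->T, B9->T, B8->T, B9->T, B8->T, B9->T, B8->T, B9->T, ...; records B1=F, B2=S, B4=F, B5=F, B6=E, B7=S, B8=T, B8=F, B9=T, B10=T, B10=F
run #4 (a=3, c=6, k=3) runs B2->E, B1->F, B4->F, B6->E, B7->S, B5->F, B8->T, B9->F, B8->T, B9->F, B8->T, B9->F, B8->T, B9->F, ...; records B1=F, B2=E, B4=F, B5=F, B6=E, B7=S, B8=T, B8=F, B9=F, B10=T, B10=F
union over the pool: B1=F, B2=S, B2=E, B4=T, B4=F, B5=F, B6=E, B7=S, B8=T, B8=F, B9=T, B9=F, B10=T, B10=F
uncovered (6 of 20): B1=T, B3=T, B3=F, B5=T, B6=S, B7=E
Answer: B1=T, B3=T, B3=F, B5=T, B6=S, B7=E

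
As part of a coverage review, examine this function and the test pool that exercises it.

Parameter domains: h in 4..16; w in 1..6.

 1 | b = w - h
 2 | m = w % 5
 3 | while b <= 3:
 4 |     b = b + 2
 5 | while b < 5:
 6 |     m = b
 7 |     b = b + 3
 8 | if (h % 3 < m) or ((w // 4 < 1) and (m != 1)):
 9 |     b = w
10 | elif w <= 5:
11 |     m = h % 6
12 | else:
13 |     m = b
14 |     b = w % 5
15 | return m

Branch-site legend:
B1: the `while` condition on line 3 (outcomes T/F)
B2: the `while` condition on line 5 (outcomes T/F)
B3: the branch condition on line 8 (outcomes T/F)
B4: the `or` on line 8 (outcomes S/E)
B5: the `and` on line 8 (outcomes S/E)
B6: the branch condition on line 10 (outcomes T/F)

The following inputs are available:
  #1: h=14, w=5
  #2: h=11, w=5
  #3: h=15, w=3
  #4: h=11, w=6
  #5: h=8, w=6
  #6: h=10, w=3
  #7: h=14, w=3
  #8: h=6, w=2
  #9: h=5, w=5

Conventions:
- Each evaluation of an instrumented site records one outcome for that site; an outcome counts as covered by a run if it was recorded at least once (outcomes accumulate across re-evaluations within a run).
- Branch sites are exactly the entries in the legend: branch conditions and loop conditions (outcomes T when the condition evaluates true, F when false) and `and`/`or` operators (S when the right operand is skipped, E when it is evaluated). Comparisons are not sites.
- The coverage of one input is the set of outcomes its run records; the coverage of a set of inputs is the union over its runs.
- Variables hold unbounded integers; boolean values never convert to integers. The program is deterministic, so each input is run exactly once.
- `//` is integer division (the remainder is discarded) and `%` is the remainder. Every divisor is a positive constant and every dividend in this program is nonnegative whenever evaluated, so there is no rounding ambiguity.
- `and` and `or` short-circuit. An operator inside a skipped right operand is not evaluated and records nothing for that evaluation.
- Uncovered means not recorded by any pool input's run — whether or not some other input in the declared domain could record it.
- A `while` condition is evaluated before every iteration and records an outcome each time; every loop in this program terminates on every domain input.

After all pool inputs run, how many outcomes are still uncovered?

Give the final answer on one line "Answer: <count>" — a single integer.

input #1, h=14, w=5: events B1->T, B1->T, B1->T, B1->T, B1->T, B1->T, B1->T, B1->F, B2->F, B4->E, B5->S, B3->F, B6->T; outcomes B1=T, B1=F, B2=F, B3=F, B4=E, B5=S, B6=T
input #2, h=11, w=5: events B1->T, B1->T, B1->T, B1->T, B1->T, B1->F, B2->T, B2->F, B4->S, B3->T; outcomes B1=T, B1=F, B2=T, B2=F, B3=T, B4=S
input #3, h=15, w=3: events B1->T, B1->T, B1->T, B1->T, B1->T, B1->T, B1->T, B1->T, B1->F, B2->T, B2->F, B4->S, B3->T; outcomes B1=T, B1=F, B2=T, B2=F, B3=T, B4=S
input #4, h=11, w=6: events B1->T, B1->T, B1->T, B1->T, B1->T, B1->F, B2->F, B4->E, B5->S, B3->F, B6->F; outcomes B1=T, B1=F, B2=F, B3=F, B4=E, B5=S, B6=F
input #5, h=8, w=6: events B1->T, B1->T, B1->T, B1->F, B2->T, B2->F, B4->S, B3->T; outcomes B1=T, B1=F, B2=T, B2=F, B3=T, B4=S
input #6, h=10, w=3: events B1->T, B1->T, B1->T, B1->T, B1->T, B1->T, B1->F, B2->F, B4->S, B3->T; outcomes B1=T, B1=F, B2=F, B3=T, B4=S
input #7, h=14, w=3: events B1->T, B1->T, B1->T, B1->T, B1->T, B1->T, B1->T, B1->T, B1->F, B2->F, B4->S, B3->T; outcomes B1=T, B1=F, B2=F, B3=T, B4=S
input #8, h=6, w=2: events B1->T, B1->T, B1->T, B1->T, B1->F, B2->T, B2->F, B4->S, B3->T; outcomes B1=T, B1=F, B2=T, B2=F, B3=T, B4=S
input #9, h=5, w=5: events B1->T, B1->T, B1->F, B2->T, B2->F, B4->S, B3->T; outcomes B1=T, B1=F, B2=T, B2=F, B3=T, B4=S
union over the pool: B1=T, B1=F, B2=T, B2=F, B3=T, B3=F, B4=S, B4=E, B5=S, B6=T, B6=F
uncovered (1 of 12): B5=E

Answer: 1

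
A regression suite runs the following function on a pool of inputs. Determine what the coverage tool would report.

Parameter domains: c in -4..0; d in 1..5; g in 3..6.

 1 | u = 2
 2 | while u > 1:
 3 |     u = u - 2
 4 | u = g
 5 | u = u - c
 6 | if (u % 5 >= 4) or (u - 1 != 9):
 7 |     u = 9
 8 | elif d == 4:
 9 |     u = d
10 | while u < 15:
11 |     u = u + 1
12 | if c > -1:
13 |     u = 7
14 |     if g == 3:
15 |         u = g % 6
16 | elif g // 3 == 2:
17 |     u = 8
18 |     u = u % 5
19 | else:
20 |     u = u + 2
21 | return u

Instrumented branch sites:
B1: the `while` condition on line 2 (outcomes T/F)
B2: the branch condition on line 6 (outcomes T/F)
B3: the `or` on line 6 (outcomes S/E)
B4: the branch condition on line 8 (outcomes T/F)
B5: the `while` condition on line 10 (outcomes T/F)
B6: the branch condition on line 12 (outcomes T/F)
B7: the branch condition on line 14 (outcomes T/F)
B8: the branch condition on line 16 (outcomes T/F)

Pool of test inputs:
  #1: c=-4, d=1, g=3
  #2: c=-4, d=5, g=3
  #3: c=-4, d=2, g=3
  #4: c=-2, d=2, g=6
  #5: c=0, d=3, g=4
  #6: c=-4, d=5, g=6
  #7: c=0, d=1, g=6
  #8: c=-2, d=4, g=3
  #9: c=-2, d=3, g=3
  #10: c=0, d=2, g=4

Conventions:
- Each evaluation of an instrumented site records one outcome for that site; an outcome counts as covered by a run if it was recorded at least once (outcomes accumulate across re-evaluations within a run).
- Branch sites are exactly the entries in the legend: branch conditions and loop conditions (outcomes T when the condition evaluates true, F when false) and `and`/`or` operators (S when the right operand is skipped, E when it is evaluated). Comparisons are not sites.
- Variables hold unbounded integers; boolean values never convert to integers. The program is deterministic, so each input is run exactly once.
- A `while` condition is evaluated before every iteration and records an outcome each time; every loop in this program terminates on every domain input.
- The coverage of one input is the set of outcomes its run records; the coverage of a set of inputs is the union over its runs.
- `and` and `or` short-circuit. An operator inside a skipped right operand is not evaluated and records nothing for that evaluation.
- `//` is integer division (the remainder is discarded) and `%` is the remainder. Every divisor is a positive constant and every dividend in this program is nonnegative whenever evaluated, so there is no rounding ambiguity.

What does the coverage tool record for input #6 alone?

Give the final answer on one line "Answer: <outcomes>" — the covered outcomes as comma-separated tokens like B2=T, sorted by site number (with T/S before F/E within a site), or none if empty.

Event log for input #6 (c=-4, d=5, g=6):
  B1->T, B1->F, B3->E, B2->F, B4->F, B5->T, B5->T, B5->T, B5->T, B5->T
  B5->F, B6->F, B8->T
as a set, this run covers: B1=T, B1=F, B2=F, B3=E, B4=F, B5=T, B5=F, B6=F, B8=T

Answer: B1=T, B1=F, B2=F, B3=E, B4=F, B5=T, B5=F, B6=F, B8=T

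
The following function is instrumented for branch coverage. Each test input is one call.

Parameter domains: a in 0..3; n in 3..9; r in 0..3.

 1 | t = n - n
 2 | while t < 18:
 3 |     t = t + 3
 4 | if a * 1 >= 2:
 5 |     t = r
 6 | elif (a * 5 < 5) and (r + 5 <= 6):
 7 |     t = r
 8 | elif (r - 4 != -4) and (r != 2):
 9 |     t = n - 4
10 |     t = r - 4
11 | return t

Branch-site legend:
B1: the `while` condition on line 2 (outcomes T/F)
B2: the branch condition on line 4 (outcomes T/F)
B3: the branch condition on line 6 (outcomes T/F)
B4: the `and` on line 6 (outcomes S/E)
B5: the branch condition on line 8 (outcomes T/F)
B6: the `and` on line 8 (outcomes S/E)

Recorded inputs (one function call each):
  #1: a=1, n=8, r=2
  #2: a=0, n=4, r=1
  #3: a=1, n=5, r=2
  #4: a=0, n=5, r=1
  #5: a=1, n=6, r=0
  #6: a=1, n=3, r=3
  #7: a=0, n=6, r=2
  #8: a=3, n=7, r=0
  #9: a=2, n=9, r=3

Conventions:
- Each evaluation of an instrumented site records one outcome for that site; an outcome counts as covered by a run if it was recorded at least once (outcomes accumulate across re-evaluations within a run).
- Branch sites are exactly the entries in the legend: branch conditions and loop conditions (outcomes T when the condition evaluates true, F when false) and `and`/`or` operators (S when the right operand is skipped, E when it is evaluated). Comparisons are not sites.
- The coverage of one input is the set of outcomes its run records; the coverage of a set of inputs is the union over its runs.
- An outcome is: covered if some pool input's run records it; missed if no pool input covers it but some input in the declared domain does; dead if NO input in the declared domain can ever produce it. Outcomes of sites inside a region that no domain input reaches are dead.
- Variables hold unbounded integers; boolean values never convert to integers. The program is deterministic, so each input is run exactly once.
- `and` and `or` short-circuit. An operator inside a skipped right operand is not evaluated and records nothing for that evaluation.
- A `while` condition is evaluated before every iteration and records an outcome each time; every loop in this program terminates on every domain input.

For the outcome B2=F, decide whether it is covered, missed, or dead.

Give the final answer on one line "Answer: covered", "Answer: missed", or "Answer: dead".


B2=F is recorded by pool input(s) 1, 2, 3, 4, 5, 6, 7 -> covered
Answer: covered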